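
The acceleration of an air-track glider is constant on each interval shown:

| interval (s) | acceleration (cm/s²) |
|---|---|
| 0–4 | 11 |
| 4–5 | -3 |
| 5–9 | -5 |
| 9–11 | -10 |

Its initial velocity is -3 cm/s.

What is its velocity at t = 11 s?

-2 cm/s

Δv equals the area under the a-t graph; then v = v₀ + Δv.
0–4 s: 11 × 4 = 44 cm/s
4–5 s: -3 × 1 = -3 cm/s
5–9 s: -5 × 4 = -20 cm/s
9–11 s: -10 × 2 = -20 cm/s
Δv = 1 cm/s, so v(11) = -3 + (1) = -2 cm/s.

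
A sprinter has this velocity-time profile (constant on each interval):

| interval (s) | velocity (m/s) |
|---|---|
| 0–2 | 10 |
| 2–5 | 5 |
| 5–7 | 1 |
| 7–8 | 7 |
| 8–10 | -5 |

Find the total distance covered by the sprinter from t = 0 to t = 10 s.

Total distance travelled is ∫|v| dt — sum the magnitudes of each area piece.
0–2 s: |10| × 2 = 20 m
2–5 s: |5| × 3 = 15 m
5–7 s: |1| × 2 = 2 m
7–8 s: |7| × 1 = 7 m
8–10 s: |-5| × 2 = 10 m
Total distance = 54 m

54 m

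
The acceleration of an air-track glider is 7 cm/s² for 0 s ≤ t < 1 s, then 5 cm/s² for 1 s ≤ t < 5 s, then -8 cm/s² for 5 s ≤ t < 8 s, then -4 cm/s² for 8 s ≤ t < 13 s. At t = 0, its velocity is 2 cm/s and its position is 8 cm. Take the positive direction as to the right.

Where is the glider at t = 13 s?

On each constant-a segment, Δv = aΔt and Δx = v₀Δt + ½aΔt²; chain segment to segment.
0–1 s: v starts 2 cm/s; Δx = 2·1 + ½·7·1² = 5.5 cm; v ends 9 cm/s.
1–5 s: v starts 9 cm/s; Δx = 9·4 + ½·5·4² = 76 cm; v ends 29 cm/s.
5–8 s: v starts 29 cm/s; Δx = 29·3 + ½·-8·3² = 51 cm; v ends 5 cm/s.
8–13 s: v starts 5 cm/s; Δx = 5·5 + ½·-4·5² = -25 cm; v ends -15 cm/s.
x(13) = 8 + Σ Δx = 115.5 cm.

115.5 cm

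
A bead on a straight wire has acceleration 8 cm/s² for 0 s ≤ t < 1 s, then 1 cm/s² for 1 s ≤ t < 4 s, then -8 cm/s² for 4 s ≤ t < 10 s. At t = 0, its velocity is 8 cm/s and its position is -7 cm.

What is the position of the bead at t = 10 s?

On each constant-a segment, Δv = aΔt and Δx = v₀Δt + ½aΔt²; chain segment to segment.
0–1 s: v starts 8 cm/s; Δx = 8·1 + ½·8·1² = 12 cm; v ends 16 cm/s.
1–4 s: v starts 16 cm/s; Δx = 16·3 + ½·1·3² = 52.5 cm; v ends 19 cm/s.
4–10 s: v starts 19 cm/s; Δx = 19·6 + ½·-8·6² = -30 cm; v ends -29 cm/s.
x(10) = -7 + Σ Δx = 27.5 cm.

27.5 cm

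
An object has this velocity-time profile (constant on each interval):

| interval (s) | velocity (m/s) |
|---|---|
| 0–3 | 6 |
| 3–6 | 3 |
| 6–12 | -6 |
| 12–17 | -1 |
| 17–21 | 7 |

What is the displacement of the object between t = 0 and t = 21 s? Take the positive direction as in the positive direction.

Net displacement equals the area under the velocity-time graph (areas below the axis count negative).
0–3 s: 6 × 3 = 18 m
3–6 s: 3 × 3 = 9 m
6–12 s: -6 × 6 = -36 m
12–17 s: -1 × 5 = -5 m
17–21 s: 7 × 4 = 28 m
Net displacement = 14 m

14 m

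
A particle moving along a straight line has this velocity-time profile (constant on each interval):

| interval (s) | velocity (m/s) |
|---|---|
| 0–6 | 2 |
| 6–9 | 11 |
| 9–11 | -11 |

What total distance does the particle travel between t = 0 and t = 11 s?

67 m

Distance (not displacement) is the total path length: add the absolute areas under v-t.
0–6 s: |2| × 6 = 12 m
6–9 s: |11| × 3 = 33 m
9–11 s: |-11| × 2 = 22 m
Total distance = 67 m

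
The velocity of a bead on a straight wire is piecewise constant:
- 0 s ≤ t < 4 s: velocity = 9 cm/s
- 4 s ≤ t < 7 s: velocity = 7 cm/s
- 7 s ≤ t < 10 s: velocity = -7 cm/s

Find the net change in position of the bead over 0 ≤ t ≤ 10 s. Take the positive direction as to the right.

Net displacement equals the area under the velocity-time graph (areas below the axis count negative).
0–4 s: 9 × 4 = 36 cm
4–7 s: 7 × 3 = 21 cm
7–10 s: -7 × 3 = -21 cm
Net displacement = 36 cm

36 cm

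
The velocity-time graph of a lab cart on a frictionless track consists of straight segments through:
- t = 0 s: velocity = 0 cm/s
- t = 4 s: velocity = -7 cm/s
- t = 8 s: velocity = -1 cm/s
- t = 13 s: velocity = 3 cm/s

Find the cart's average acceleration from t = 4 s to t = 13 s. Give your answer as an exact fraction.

Average acceleration = Δv/Δt = (3 − -7)/(13 − 4) = 10/9 cm/s².

10/9 cm/s²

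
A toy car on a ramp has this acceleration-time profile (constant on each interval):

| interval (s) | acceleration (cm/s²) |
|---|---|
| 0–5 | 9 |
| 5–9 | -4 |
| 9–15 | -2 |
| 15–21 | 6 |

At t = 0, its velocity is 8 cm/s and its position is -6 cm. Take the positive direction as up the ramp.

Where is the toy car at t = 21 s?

770.5 cm

On each constant-a segment, Δv = aΔt and Δx = v₀Δt + ½aΔt²; chain segment to segment.
0–5 s: v starts 8 cm/s; Δx = 8·5 + ½·9·5² = 152.5 cm; v ends 53 cm/s.
5–9 s: v starts 53 cm/s; Δx = 53·4 + ½·-4·4² = 180 cm; v ends 37 cm/s.
9–15 s: v starts 37 cm/s; Δx = 37·6 + ½·-2·6² = 186 cm; v ends 25 cm/s.
15–21 s: v starts 25 cm/s; Δx = 25·6 + ½·6·6² = 258 cm; v ends 61 cm/s.
x(21) = -6 + Σ Δx = 770.5 cm.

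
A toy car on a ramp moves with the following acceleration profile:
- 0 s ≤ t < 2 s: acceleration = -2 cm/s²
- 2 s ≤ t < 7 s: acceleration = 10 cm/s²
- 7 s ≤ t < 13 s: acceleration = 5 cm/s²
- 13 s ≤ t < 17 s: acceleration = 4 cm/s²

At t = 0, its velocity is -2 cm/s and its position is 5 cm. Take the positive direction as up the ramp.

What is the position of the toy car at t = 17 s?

On each constant-a segment, Δv = aΔt and Δx = v₀Δt + ½aΔt²; chain segment to segment.
0–2 s: v starts -2 cm/s; Δx = -2·2 + ½·-2·2² = -8 cm; v ends -6 cm/s.
2–7 s: v starts -6 cm/s; Δx = -6·5 + ½·10·5² = 95 cm; v ends 44 cm/s.
7–13 s: v starts 44 cm/s; Δx = 44·6 + ½·5·6² = 354 cm; v ends 74 cm/s.
13–17 s: v starts 74 cm/s; Δx = 74·4 + ½·4·4² = 328 cm; v ends 90 cm/s.
x(17) = 5 + Σ Δx = 774 cm.

774 cm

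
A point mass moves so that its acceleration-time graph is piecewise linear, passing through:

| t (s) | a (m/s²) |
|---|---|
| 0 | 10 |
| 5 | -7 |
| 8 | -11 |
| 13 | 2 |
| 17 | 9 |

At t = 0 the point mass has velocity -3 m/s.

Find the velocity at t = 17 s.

-23 m/s

Δv equals the area under the a-t graph; then v = v₀ + Δv.
0–5 s: ½(10 + -7)(5) = 7.5 m/s
5–8 s: ½(-7 + -11)(3) = -27 m/s
8–13 s: ½(-11 + 2)(5) = -22.5 m/s
13–17 s: ½(2 + 9)(4) = 22 m/s
Δv = -20 m/s, so v(17) = -3 + (-20) = -23 m/s.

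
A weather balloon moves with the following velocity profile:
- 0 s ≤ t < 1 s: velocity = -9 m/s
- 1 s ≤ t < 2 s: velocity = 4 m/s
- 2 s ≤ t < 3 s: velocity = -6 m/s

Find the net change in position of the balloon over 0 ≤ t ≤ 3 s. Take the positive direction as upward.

-11 m

Net displacement equals the area under the velocity-time graph (areas below the axis count negative).
0–1 s: -9 × 1 = -9 m
1–2 s: 4 × 1 = 4 m
2–3 s: -6 × 1 = -6 m
Net displacement = -11 m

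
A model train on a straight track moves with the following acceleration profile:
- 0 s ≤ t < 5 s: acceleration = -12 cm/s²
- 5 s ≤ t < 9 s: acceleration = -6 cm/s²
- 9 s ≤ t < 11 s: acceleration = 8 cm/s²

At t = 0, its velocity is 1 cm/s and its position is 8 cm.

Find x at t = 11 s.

-571 cm

On each constant-a segment, Δv = aΔt and Δx = v₀Δt + ½aΔt²; chain segment to segment.
0–5 s: v starts 1 cm/s; Δx = 1·5 + ½·-12·5² = -145 cm; v ends -59 cm/s.
5–9 s: v starts -59 cm/s; Δx = -59·4 + ½·-6·4² = -284 cm; v ends -83 cm/s.
9–11 s: v starts -83 cm/s; Δx = -83·2 + ½·8·2² = -150 cm; v ends -67 cm/s.
x(11) = 8 + Σ Δx = -571 cm.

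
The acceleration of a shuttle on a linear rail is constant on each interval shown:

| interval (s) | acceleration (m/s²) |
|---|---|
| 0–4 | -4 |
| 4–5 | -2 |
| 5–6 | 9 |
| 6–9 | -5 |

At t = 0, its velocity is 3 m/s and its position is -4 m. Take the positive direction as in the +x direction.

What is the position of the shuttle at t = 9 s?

On each constant-a segment, Δv = aΔt and Δx = v₀Δt + ½aΔt²; chain segment to segment.
0–4 s: v starts 3 m/s; Δx = 3·4 + ½·-4·4² = -20 m; v ends -13 m/s.
4–5 s: v starts -13 m/s; Δx = -13·1 + ½·-2·1² = -14 m; v ends -15 m/s.
5–6 s: v starts -15 m/s; Δx = -15·1 + ½·9·1² = -10.5 m; v ends -6 m/s.
6–9 s: v starts -6 m/s; Δx = -6·3 + ½·-5·3² = -40.5 m; v ends -21 m/s.
x(9) = -4 + Σ Δx = -89 m.

-89 m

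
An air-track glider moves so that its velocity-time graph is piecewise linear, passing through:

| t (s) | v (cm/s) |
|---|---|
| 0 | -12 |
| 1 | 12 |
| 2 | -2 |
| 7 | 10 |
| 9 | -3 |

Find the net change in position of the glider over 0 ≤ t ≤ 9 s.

Displacement is the signed area under the v-t curve.
0–1 s: ½(-12 + 12)(1) = 0 cm
1–2 s: ½(12 + -2)(1) = 5 cm
2–7 s: ½(-2 + 10)(5) = 20 cm
7–9 s: ½(10 + -3)(2) = 7 cm
Net displacement = 32 cm

32 cm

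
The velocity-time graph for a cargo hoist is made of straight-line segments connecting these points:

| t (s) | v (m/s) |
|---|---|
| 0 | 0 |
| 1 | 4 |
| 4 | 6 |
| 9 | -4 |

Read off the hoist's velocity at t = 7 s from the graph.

0 m/s

On 4–9 s the graph is linear from 6 to -4 m/s: v(7) = 6 + (-4 − 6)·(7 − 4)/(9 − 4) = 0 m/s.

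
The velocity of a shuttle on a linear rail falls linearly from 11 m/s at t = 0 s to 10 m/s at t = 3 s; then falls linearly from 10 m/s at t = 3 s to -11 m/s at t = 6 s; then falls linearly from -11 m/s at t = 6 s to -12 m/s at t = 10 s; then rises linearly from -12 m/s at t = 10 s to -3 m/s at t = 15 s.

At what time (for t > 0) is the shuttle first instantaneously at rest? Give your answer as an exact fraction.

v changes sign on 3–6 s (from 10 to -11); the graph is linear there, so v = 0 at t = 3 + (-10)·(6 − 3)/(-11 − 10) = 31/7 s.

t = 31/7 s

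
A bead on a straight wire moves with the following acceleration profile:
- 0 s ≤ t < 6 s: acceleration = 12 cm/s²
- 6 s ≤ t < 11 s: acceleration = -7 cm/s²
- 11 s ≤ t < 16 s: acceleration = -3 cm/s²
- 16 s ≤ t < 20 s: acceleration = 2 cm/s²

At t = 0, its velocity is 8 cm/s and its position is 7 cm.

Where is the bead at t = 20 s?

On each constant-a segment, Δv = aΔt and Δx = v₀Δt + ½aΔt²; chain segment to segment.
0–6 s: v starts 8 cm/s; Δx = 8·6 + ½·12·6² = 264 cm; v ends 80 cm/s.
6–11 s: v starts 80 cm/s; Δx = 80·5 + ½·-7·5² = 312.5 cm; v ends 45 cm/s.
11–16 s: v starts 45 cm/s; Δx = 45·5 + ½·-3·5² = 187.5 cm; v ends 30 cm/s.
16–20 s: v starts 30 cm/s; Δx = 30·4 + ½·2·4² = 136 cm; v ends 38 cm/s.
x(20) = 7 + Σ Δx = 907 cm.

907 cm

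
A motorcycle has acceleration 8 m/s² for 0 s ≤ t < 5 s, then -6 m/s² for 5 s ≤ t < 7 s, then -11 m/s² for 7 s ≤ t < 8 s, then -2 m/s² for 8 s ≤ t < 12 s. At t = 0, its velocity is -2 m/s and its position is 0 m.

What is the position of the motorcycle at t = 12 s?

On each constant-a segment, Δv = aΔt and Δx = v₀Δt + ½aΔt²; chain segment to segment.
0–5 s: v starts -2 m/s; Δx = -2·5 + ½·8·5² = 90 m; v ends 38 m/s.
5–7 s: v starts 38 m/s; Δx = 38·2 + ½·-6·2² = 64 m; v ends 26 m/s.
7–8 s: v starts 26 m/s; Δx = 26·1 + ½·-11·1² = 20.5 m; v ends 15 m/s.
8–12 s: v starts 15 m/s; Δx = 15·4 + ½·-2·4² = 44 m; v ends 7 m/s.
x(12) = 0 + Σ Δx = 218.5 m.

218.5 m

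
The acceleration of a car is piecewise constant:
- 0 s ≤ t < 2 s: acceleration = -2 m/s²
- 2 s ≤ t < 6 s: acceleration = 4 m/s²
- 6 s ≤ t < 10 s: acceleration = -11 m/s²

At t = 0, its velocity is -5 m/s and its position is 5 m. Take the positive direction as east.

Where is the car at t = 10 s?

-73 m

On each constant-a segment, Δv = aΔt and Δx = v₀Δt + ½aΔt²; chain segment to segment.
0–2 s: v starts -5 m/s; Δx = -5·2 + ½·-2·2² = -14 m; v ends -9 m/s.
2–6 s: v starts -9 m/s; Δx = -9·4 + ½·4·4² = -4 m; v ends 7 m/s.
6–10 s: v starts 7 m/s; Δx = 7·4 + ½·-11·4² = -60 m; v ends -37 m/s.
x(10) = 5 + Σ Δx = -73 m.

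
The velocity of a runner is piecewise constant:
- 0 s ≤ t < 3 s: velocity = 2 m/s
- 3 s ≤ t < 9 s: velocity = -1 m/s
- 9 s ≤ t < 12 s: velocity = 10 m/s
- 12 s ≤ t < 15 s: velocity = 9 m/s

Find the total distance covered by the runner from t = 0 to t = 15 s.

Distance (not displacement) is the total path length: add the absolute areas under v-t.
0–3 s: |2| × 3 = 6 m
3–9 s: |-1| × 6 = 6 m
9–12 s: |10| × 3 = 30 m
12–15 s: |9| × 3 = 27 m
Total distance = 69 m

69 m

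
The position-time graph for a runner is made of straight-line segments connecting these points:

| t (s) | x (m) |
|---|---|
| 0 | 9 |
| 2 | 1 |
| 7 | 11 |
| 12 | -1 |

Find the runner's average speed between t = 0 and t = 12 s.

2.5 m/s

Average speed = (total path length)/(elapsed time); on a piecewise-linear x-t graph the path length is Σ|Δx|.
0–2 s: |Δx| = |1 − 9| = 8 m
2–7 s: |Δx| = |11 − 1| = 10 m
7–12 s: |Δx| = |-1 − 11| = 12 m
Total path = 30 m; average speed = 30/12 = 2.5 m/s.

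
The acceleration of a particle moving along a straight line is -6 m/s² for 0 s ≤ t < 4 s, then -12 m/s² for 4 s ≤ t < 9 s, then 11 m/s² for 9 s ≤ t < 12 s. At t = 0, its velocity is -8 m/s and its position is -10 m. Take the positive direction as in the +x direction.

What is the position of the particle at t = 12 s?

On each constant-a segment, Δv = aΔt and Δx = v₀Δt + ½aΔt²; chain segment to segment.
0–4 s: v starts -8 m/s; Δx = -8·4 + ½·-6·4² = -80 m; v ends -32 m/s.
4–9 s: v starts -32 m/s; Δx = -32·5 + ½·-12·5² = -310 m; v ends -92 m/s.
9–12 s: v starts -92 m/s; Δx = -92·3 + ½·11·3² = -226.5 m; v ends -59 m/s.
x(12) = -10 + Σ Δx = -626.5 m.

-626.5 m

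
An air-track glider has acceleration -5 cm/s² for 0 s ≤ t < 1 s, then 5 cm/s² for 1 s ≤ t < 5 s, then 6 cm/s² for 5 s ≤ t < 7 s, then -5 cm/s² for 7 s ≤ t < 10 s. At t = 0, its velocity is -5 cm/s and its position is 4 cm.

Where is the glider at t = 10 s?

72 cm

On each constant-a segment, Δv = aΔt and Δx = v₀Δt + ½aΔt²; chain segment to segment.
0–1 s: v starts -5 cm/s; Δx = -5·1 + ½·-5·1² = -7.5 cm; v ends -10 cm/s.
1–5 s: v starts -10 cm/s; Δx = -10·4 + ½·5·4² = 0 cm; v ends 10 cm/s.
5–7 s: v starts 10 cm/s; Δx = 10·2 + ½·6·2² = 32 cm; v ends 22 cm/s.
7–10 s: v starts 22 cm/s; Δx = 22·3 + ½·-5·3² = 43.5 cm; v ends 7 cm/s.
x(10) = 4 + Σ Δx = 72 cm.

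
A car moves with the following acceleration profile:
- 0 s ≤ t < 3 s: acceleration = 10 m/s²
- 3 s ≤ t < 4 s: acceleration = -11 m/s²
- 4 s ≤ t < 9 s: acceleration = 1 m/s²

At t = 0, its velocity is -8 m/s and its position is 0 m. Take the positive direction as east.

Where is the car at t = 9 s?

On each constant-a segment, Δv = aΔt and Δx = v₀Δt + ½aΔt²; chain segment to segment.
0–3 s: v starts -8 m/s; Δx = -8·3 + ½·10·3² = 21 m; v ends 22 m/s.
3–4 s: v starts 22 m/s; Δx = 22·1 + ½·-11·1² = 16.5 m; v ends 11 m/s.
4–9 s: v starts 11 m/s; Δx = 11·5 + ½·1·5² = 67.5 m; v ends 16 m/s.
x(9) = 0 + Σ Δx = 105 m.

105 m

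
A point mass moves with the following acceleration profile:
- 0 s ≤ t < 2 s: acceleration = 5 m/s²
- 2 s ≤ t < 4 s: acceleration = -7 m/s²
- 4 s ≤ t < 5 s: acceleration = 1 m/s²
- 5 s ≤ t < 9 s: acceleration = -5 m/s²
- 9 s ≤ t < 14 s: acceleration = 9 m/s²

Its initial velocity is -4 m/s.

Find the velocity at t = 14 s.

Δv equals the area under the a-t graph; then v = v₀ + Δv.
0–2 s: 5 × 2 = 10 m/s
2–4 s: -7 × 2 = -14 m/s
4–5 s: 1 × 1 = 1 m/s
5–9 s: -5 × 4 = -20 m/s
9–14 s: 9 × 5 = 45 m/s
Δv = 22 m/s, so v(14) = -4 + (22) = 18 m/s.

18 m/s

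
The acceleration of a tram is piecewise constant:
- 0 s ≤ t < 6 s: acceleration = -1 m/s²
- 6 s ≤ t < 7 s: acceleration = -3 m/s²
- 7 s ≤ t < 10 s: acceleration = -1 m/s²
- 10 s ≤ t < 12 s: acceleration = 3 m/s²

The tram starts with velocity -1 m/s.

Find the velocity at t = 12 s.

Δv equals the area under the a-t graph; then v = v₀ + Δv.
0–6 s: -1 × 6 = -6 m/s
6–7 s: -3 × 1 = -3 m/s
7–10 s: -1 × 3 = -3 m/s
10–12 s: 3 × 2 = 6 m/s
Δv = -6 m/s, so v(12) = -1 + (-6) = -7 m/s.

-7 m/s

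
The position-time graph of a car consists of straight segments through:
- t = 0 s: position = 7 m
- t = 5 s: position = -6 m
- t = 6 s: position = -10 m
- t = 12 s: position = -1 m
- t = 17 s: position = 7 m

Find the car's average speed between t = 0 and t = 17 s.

2 m/s

Average speed = (total path length)/(elapsed time); on a piecewise-linear x-t graph the path length is Σ|Δx|.
0–5 s: |Δx| = |-6 − 7| = 13 m
5–6 s: |Δx| = |-10 − -6| = 4 m
6–12 s: |Δx| = |-1 − -10| = 9 m
12–17 s: |Δx| = |7 − -1| = 8 m
Total path = 34 m; average speed = 34/17 = 2 m/s.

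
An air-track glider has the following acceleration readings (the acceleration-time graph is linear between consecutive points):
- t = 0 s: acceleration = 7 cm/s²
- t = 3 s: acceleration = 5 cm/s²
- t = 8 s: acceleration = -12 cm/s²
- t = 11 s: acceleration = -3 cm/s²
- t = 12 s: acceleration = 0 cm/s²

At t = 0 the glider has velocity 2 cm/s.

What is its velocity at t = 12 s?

Δv equals the area under the a-t graph; then v = v₀ + Δv.
0–3 s: ½(7 + 5)(3) = 18 cm/s
3–8 s: ½(5 + -12)(5) = -17.5 cm/s
8–11 s: ½(-12 + -3)(3) = -22.5 cm/s
11–12 s: ½(-3 + 0)(1) = -1.5 cm/s
Δv = -23.5 cm/s, so v(12) = 2 + (-23.5) = -21.5 cm/s.

-21.5 cm/s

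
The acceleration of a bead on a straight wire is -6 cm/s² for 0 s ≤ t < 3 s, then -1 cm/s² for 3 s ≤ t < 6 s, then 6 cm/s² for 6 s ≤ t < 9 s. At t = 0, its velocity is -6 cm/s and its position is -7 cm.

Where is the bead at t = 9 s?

-182.5 cm

On each constant-a segment, Δv = aΔt and Δx = v₀Δt + ½aΔt²; chain segment to segment.
0–3 s: v starts -6 cm/s; Δx = -6·3 + ½·-6·3² = -45 cm; v ends -24 cm/s.
3–6 s: v starts -24 cm/s; Δx = -24·3 + ½·-1·3² = -76.5 cm; v ends -27 cm/s.
6–9 s: v starts -27 cm/s; Δx = -27·3 + ½·6·3² = -54 cm; v ends -9 cm/s.
x(9) = -7 + Σ Δx = -182.5 cm.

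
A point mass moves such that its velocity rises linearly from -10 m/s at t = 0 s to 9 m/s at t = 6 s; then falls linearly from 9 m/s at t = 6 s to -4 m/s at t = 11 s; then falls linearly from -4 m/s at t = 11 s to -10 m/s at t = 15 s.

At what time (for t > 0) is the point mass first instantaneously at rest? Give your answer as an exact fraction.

v changes sign on 0–6 s (from -10 to 9); the graph is linear there, so v = 0 at t = 0 + (10)·(6 − 0)/(9 − -10) = 60/19 s.

t = 60/19 s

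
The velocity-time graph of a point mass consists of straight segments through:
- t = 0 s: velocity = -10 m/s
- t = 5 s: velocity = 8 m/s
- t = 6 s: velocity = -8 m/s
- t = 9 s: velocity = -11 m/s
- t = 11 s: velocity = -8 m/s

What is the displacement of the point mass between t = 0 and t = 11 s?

-52.5 m

Displacement is the signed area under the v-t curve.
0–5 s: ½(-10 + 8)(5) = -5 m
5–6 s: ½(8 + -8)(1) = 0 m
6–9 s: ½(-8 + -11)(3) = -28.5 m
9–11 s: ½(-11 + -8)(2) = -19 m
Net displacement = -52.5 m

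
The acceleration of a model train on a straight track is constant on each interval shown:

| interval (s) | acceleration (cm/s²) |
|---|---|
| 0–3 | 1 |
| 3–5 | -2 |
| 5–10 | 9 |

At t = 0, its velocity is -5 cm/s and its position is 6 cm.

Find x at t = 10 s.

70 cm

On each constant-a segment, Δv = aΔt and Δx = v₀Δt + ½aΔt²; chain segment to segment.
0–3 s: v starts -5 cm/s; Δx = -5·3 + ½·1·3² = -10.5 cm; v ends -2 cm/s.
3–5 s: v starts -2 cm/s; Δx = -2·2 + ½·-2·2² = -8 cm; v ends -6 cm/s.
5–10 s: v starts -6 cm/s; Δx = -6·5 + ½·9·5² = 82.5 cm; v ends 39 cm/s.
x(10) = 6 + Σ Δx = 70 cm.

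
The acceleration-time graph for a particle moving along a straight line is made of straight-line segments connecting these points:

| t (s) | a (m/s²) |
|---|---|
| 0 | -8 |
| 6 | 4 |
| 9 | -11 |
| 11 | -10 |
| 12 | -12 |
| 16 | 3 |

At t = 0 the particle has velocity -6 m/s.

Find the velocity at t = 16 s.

-78.5 m/s

Δv equals the area under the a-t graph; then v = v₀ + Δv.
0–6 s: ½(-8 + 4)(6) = -12 m/s
6–9 s: ½(4 + -11)(3) = -10.5 m/s
9–11 s: ½(-11 + -10)(2) = -21 m/s
11–12 s: ½(-10 + -12)(1) = -11 m/s
12–16 s: ½(-12 + 3)(4) = -18 m/s
Δv = -72.5 m/s, so v(16) = -6 + (-72.5) = -78.5 m/s.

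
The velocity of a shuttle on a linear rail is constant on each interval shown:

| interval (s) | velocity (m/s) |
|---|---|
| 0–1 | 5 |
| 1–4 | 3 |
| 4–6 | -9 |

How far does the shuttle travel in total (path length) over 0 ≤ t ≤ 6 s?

32 m

Distance (not displacement) is the total path length: add the absolute areas under v-t.
0–1 s: |5| × 1 = 5 m
1–4 s: |3| × 3 = 9 m
4–6 s: |-9| × 2 = 18 m
Total distance = 32 m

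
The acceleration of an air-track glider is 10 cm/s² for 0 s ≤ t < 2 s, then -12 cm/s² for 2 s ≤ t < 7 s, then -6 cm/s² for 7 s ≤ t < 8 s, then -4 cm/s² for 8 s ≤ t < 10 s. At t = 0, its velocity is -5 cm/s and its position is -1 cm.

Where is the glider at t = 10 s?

On each constant-a segment, Δv = aΔt and Δx = v₀Δt + ½aΔt²; chain segment to segment.
0–2 s: v starts -5 cm/s; Δx = -5·2 + ½·10·2² = 10 cm; v ends 15 cm/s.
2–7 s: v starts 15 cm/s; Δx = 15·5 + ½·-12·5² = -75 cm; v ends -45 cm/s.
7–8 s: v starts -45 cm/s; Δx = -45·1 + ½·-6·1² = -48 cm; v ends -51 cm/s.
8–10 s: v starts -51 cm/s; Δx = -51·2 + ½·-4·2² = -110 cm; v ends -59 cm/s.
x(10) = -1 + Σ Δx = -224 cm.

-224 cm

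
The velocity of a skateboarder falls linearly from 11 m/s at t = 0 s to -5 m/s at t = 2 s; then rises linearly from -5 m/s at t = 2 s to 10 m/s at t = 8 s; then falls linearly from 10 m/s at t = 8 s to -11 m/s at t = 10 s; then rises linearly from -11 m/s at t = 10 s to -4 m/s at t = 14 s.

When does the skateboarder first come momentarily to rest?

v changes sign on 0–2 s (from 11 to -5); the graph is linear there, so v = 0 at t = 0 + (-11)·(2 − 0)/(-5 − 11) = 1.375 s.

t = 1.375 s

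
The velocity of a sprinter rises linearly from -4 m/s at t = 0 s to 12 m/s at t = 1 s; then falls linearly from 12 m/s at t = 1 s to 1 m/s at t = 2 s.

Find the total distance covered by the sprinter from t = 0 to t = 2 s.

Distance (not displacement) is the total path length: add the absolute areas under v-t.
0–1 s: v = 0 at t = 0.25 s; triangle areas 0.5 + 4.5 = 5 m
1–2 s: |½(12 + 1)(1)| = 6.5 m
Total distance = 11.5 m

11.5 m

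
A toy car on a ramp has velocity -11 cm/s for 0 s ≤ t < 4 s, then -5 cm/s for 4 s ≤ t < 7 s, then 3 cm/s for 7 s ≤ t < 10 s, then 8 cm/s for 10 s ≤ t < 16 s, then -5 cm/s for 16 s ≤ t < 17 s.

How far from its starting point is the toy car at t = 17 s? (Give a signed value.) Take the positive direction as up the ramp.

Net displacement equals the area under the velocity-time graph (areas below the axis count negative).
0–4 s: -11 × 4 = -44 cm
4–7 s: -5 × 3 = -15 cm
7–10 s: 3 × 3 = 9 cm
10–16 s: 8 × 6 = 48 cm
16–17 s: -5 × 1 = -5 cm
Net displacement = -7 cm

-7 cm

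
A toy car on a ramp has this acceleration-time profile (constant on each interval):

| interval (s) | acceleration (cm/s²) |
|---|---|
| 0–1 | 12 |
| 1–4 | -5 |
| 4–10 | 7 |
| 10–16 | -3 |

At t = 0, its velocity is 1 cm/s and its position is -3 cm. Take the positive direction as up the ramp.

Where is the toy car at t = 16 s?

On each constant-a segment, Δv = aΔt and Δx = v₀Δt + ½aΔt²; chain segment to segment.
0–1 s: v starts 1 cm/s; Δx = 1·1 + ½·12·1² = 7 cm; v ends 13 cm/s.
1–4 s: v starts 13 cm/s; Δx = 13·3 + ½·-5·3² = 16.5 cm; v ends -2 cm/s.
4–10 s: v starts -2 cm/s; Δx = -2·6 + ½·7·6² = 114 cm; v ends 40 cm/s.
10–16 s: v starts 40 cm/s; Δx = 40·6 + ½·-3·6² = 186 cm; v ends 22 cm/s.
x(16) = -3 + Σ Δx = 320.5 cm.

320.5 cm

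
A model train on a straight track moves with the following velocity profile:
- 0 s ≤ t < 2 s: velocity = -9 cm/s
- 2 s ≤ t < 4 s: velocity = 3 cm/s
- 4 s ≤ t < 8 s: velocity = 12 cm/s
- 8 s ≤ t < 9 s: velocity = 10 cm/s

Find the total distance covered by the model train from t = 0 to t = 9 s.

82 cm

Total distance travelled is ∫|v| dt — sum the magnitudes of each area piece.
0–2 s: |-9| × 2 = 18 cm
2–4 s: |3| × 2 = 6 cm
4–8 s: |12| × 4 = 48 cm
8–9 s: |10| × 1 = 10 cm
Total distance = 82 cm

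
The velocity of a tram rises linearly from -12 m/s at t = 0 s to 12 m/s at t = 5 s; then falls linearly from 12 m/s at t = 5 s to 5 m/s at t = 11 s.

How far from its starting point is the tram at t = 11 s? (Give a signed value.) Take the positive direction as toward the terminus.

51 m

Net displacement equals the area under the velocity-time graph (areas below the axis count negative).
0–5 s: ½(-12 + 12)(5) = 0 m
5–11 s: ½(12 + 5)(6) = 51 m
Net displacement = 51 m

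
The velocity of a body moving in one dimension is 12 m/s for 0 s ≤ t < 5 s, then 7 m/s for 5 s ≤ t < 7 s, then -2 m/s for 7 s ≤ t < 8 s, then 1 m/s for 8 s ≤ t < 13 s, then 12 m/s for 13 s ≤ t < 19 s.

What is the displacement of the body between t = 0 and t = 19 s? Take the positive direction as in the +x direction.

149 m

Net displacement equals the area under the velocity-time graph (areas below the axis count negative).
0–5 s: 12 × 5 = 60 m
5–7 s: 7 × 2 = 14 m
7–8 s: -2 × 1 = -2 m
8–13 s: 1 × 5 = 5 m
13–19 s: 12 × 6 = 72 m
Net displacement = 149 m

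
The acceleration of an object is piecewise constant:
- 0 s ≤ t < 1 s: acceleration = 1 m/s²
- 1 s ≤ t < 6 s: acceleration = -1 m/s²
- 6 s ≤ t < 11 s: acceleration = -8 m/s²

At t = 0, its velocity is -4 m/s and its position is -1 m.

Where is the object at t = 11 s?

On each constant-a segment, Δv = aΔt and Δx = v₀Δt + ½aΔt²; chain segment to segment.
0–1 s: v starts -4 m/s; Δx = -4·1 + ½·1·1² = -3.5 m; v ends -3 m/s.
1–6 s: v starts -3 m/s; Δx = -3·5 + ½·-1·5² = -27.5 m; v ends -8 m/s.
6–11 s: v starts -8 m/s; Δx = -8·5 + ½·-8·5² = -140 m; v ends -48 m/s.
x(11) = -1 + Σ Δx = -172 m.

-172 m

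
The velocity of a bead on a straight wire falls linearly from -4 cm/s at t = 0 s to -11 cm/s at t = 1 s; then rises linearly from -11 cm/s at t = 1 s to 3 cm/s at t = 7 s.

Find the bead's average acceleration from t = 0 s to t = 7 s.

Average acceleration = Δv/Δt = (3 − -4)/(7 − 0) = 1 cm/s².

1 cm/s²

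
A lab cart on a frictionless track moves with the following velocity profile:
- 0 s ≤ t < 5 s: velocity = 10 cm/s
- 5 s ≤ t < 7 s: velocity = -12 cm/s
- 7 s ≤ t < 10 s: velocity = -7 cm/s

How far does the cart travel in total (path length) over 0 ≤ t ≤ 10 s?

95 cm

Distance (not displacement) is the total path length: add the absolute areas under v-t.
0–5 s: |10| × 5 = 50 cm
5–7 s: |-12| × 2 = 24 cm
7–10 s: |-7| × 3 = 21 cm
Total distance = 95 cm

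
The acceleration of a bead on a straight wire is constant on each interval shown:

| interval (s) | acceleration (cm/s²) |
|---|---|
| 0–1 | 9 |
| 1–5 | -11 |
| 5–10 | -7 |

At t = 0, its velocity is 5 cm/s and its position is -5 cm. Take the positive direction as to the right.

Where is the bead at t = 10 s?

-265 cm

On each constant-a segment, Δv = aΔt and Δx = v₀Δt + ½aΔt²; chain segment to segment.
0–1 s: v starts 5 cm/s; Δx = 5·1 + ½·9·1² = 9.5 cm; v ends 14 cm/s.
1–5 s: v starts 14 cm/s; Δx = 14·4 + ½·-11·4² = -32 cm; v ends -30 cm/s.
5–10 s: v starts -30 cm/s; Δx = -30·5 + ½·-7·5² = -237.5 cm; v ends -65 cm/s.
x(10) = -5 + Σ Δx = -265 cm.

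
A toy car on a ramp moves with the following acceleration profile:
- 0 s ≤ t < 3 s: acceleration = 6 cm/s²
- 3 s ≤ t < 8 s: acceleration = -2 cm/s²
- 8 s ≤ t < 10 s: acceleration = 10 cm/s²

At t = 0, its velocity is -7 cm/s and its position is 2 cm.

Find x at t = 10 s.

On each constant-a segment, Δv = aΔt and Δx = v₀Δt + ½aΔt²; chain segment to segment.
0–3 s: v starts -7 cm/s; Δx = -7·3 + ½·6·3² = 6 cm; v ends 11 cm/s.
3–8 s: v starts 11 cm/s; Δx = 11·5 + ½·-2·5² = 30 cm; v ends 1 cm/s.
8–10 s: v starts 1 cm/s; Δx = 1·2 + ½·10·2² = 22 cm; v ends 21 cm/s.
x(10) = 2 + Σ Δx = 60 cm.

60 cm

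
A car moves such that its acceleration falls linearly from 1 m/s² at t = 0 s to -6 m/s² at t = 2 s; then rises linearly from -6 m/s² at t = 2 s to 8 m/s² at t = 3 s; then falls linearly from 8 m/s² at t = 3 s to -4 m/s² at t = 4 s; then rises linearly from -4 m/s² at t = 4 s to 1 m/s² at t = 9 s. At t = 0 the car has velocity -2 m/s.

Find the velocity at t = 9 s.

-11.5 m/s

Δv equals the area under the a-t graph; then v = v₀ + Δv.
0–2 s: ½(1 + -6)(2) = -5 m/s
2–3 s: ½(-6 + 8)(1) = 1 m/s
3–4 s: ½(8 + -4)(1) = 2 m/s
4–9 s: ½(-4 + 1)(5) = -7.5 m/s
Δv = -9.5 m/s, so v(9) = -2 + (-9.5) = -11.5 m/s.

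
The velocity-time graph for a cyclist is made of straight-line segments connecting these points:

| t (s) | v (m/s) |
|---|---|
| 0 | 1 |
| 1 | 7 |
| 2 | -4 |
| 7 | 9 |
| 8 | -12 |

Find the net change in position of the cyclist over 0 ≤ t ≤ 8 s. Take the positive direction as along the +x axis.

Displacement is the signed area under the v-t curve.
0–1 s: ½(1 + 7)(1) = 4 m
1–2 s: ½(7 + -4)(1) = 1.5 m
2–7 s: ½(-4 + 9)(5) = 12.5 m
7–8 s: ½(9 + -12)(1) = -1.5 m
Net displacement = 16.5 m

16.5 m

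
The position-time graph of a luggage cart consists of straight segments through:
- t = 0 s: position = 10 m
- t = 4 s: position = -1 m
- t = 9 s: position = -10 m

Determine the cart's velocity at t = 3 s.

Velocity is the slope of the x-t graph on 0–4 s: (-1 − 10)/(4 − 0) = -2.75 m/s.

-2.75 m/s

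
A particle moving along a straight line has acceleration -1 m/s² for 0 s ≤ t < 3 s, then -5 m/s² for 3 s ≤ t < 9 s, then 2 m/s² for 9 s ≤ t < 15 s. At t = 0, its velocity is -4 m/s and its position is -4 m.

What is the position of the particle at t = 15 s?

On each constant-a segment, Δv = aΔt and Δx = v₀Δt + ½aΔt²; chain segment to segment.
0–3 s: v starts -4 m/s; Δx = -4·3 + ½·-1·3² = -16.5 m; v ends -7 m/s.
3–9 s: v starts -7 m/s; Δx = -7·6 + ½·-5·6² = -132 m; v ends -37 m/s.
9–15 s: v starts -37 m/s; Δx = -37·6 + ½·2·6² = -186 m; v ends -25 m/s.
x(15) = -4 + Σ Δx = -338.5 m.

-338.5 m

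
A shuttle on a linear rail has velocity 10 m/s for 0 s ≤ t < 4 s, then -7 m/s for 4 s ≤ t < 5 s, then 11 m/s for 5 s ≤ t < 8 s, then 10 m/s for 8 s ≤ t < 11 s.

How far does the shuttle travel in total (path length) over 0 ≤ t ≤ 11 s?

Distance (not displacement) is the total path length: add the absolute areas under v-t.
0–4 s: |10| × 4 = 40 m
4–5 s: |-7| × 1 = 7 m
5–8 s: |11| × 3 = 33 m
8–11 s: |10| × 3 = 30 m
Total distance = 110 m

110 m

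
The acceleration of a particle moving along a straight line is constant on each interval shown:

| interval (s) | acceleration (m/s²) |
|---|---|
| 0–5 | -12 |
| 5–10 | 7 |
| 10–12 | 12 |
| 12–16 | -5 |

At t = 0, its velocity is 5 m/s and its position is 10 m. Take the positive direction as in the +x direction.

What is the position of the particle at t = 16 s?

-342.5 m

On each constant-a segment, Δv = aΔt and Δx = v₀Δt + ½aΔt²; chain segment to segment.
0–5 s: v starts 5 m/s; Δx = 5·5 + ½·-12·5² = -125 m; v ends -55 m/s.
5–10 s: v starts -55 m/s; Δx = -55·5 + ½·7·5² = -187.5 m; v ends -20 m/s.
10–12 s: v starts -20 m/s; Δx = -20·2 + ½·12·2² = -16 m; v ends 4 m/s.
12–16 s: v starts 4 m/s; Δx = 4·4 + ½·-5·4² = -24 m; v ends -16 m/s.
x(16) = 10 + Σ Δx = -342.5 m.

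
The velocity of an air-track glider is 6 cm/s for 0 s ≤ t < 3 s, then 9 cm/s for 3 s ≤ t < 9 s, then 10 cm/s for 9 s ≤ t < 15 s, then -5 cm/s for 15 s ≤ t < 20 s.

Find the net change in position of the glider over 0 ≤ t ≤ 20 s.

Net displacement equals the area under the velocity-time graph (areas below the axis count negative).
0–3 s: 6 × 3 = 18 cm
3–9 s: 9 × 6 = 54 cm
9–15 s: 10 × 6 = 60 cm
15–20 s: -5 × 5 = -25 cm
Net displacement = 107 cm

107 cm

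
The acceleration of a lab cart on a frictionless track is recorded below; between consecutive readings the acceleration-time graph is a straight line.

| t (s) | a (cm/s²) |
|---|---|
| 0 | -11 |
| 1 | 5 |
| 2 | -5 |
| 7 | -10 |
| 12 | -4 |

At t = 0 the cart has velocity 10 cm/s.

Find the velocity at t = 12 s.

-65.5 cm/s

Δv equals the area under the a-t graph; then v = v₀ + Δv.
0–1 s: ½(-11 + 5)(1) = -3 cm/s
1–2 s: ½(5 + -5)(1) = 0 cm/s
2–7 s: ½(-5 + -10)(5) = -37.5 cm/s
7–12 s: ½(-10 + -4)(5) = -35 cm/s
Δv = -75.5 cm/s, so v(12) = 10 + (-75.5) = -65.5 cm/s.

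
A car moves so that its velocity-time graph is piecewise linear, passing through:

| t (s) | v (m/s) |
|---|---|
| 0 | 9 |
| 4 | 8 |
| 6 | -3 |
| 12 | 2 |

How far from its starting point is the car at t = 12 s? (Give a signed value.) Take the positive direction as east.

Net displacement equals the area under the velocity-time graph (areas below the axis count negative).
0–4 s: ½(9 + 8)(4) = 34 m
4–6 s: ½(8 + -3)(2) = 5 m
6–12 s: ½(-3 + 2)(6) = -3 m
Net displacement = 36 m

36 m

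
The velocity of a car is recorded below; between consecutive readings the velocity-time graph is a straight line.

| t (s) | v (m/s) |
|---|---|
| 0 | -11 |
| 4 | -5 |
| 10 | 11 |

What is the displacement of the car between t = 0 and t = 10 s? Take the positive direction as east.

-14 m

Net displacement equals the area under the velocity-time graph (areas below the axis count negative).
0–4 s: ½(-11 + -5)(4) = -32 m
4–10 s: ½(-5 + 11)(6) = 18 m
Net displacement = -14 m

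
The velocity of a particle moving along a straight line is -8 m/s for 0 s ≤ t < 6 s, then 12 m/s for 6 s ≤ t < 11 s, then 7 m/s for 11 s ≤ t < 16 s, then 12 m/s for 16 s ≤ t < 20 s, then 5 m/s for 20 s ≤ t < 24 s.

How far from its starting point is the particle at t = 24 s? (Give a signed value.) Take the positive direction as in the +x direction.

Displacement is the signed area under the v-t curve.
0–6 s: -8 × 6 = -48 m
6–11 s: 12 × 5 = 60 m
11–16 s: 7 × 5 = 35 m
16–20 s: 12 × 4 = 48 m
20–24 s: 5 × 4 = 20 m
Net displacement = 115 m

115 m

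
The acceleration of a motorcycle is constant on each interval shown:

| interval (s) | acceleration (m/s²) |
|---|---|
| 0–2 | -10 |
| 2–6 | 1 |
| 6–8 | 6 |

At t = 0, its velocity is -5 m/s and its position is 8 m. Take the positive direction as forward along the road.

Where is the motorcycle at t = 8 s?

On each constant-a segment, Δv = aΔt and Δx = v₀Δt + ½aΔt²; chain segment to segment.
0–2 s: v starts -5 m/s; Δx = -5·2 + ½·-10·2² = -30 m; v ends -25 m/s.
2–6 s: v starts -25 m/s; Δx = -25·4 + ½·1·4² = -92 m; v ends -21 m/s.
6–8 s: v starts -21 m/s; Δx = -21·2 + ½·6·2² = -30 m; v ends -9 m/s.
x(8) = 8 + Σ Δx = -144 m.

-144 m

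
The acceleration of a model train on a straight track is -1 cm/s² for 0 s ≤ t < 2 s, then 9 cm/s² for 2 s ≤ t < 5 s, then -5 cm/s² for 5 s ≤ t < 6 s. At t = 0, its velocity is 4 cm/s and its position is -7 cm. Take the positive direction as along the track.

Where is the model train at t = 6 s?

On each constant-a segment, Δv = aΔt and Δx = v₀Δt + ½aΔt²; chain segment to segment.
0–2 s: v starts 4 cm/s; Δx = 4·2 + ½·-1·2² = 6 cm; v ends 2 cm/s.
2–5 s: v starts 2 cm/s; Δx = 2·3 + ½·9·3² = 46.5 cm; v ends 29 cm/s.
5–6 s: v starts 29 cm/s; Δx = 29·1 + ½·-5·1² = 26.5 cm; v ends 24 cm/s.
x(6) = -7 + Σ Δx = 72 cm.

72 cm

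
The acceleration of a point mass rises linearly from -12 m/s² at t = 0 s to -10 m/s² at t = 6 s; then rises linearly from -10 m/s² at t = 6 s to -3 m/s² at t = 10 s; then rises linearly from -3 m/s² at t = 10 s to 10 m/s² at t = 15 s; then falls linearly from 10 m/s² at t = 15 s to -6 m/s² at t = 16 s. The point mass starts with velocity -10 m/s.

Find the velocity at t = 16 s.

-82.5 m/s

Δv equals the area under the a-t graph; then v = v₀ + Δv.
0–6 s: ½(-12 + -10)(6) = -66 m/s
6–10 s: ½(-10 + -3)(4) = -26 m/s
10–15 s: ½(-3 + 10)(5) = 17.5 m/s
15–16 s: ½(10 + -6)(1) = 2 m/s
Δv = -72.5 m/s, so v(16) = -10 + (-72.5) = -82.5 m/s.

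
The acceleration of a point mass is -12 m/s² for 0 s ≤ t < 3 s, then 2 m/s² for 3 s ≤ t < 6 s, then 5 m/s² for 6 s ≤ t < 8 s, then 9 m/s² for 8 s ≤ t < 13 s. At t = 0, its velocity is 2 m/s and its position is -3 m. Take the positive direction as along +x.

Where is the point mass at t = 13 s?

-167.5 m

On each constant-a segment, Δv = aΔt and Δx = v₀Δt + ½aΔt²; chain segment to segment.
0–3 s: v starts 2 m/s; Δx = 2·3 + ½·-12·3² = -48 m; v ends -34 m/s.
3–6 s: v starts -34 m/s; Δx = -34·3 + ½·2·3² = -93 m; v ends -28 m/s.
6–8 s: v starts -28 m/s; Δx = -28·2 + ½·5·2² = -46 m; v ends -18 m/s.
8–13 s: v starts -18 m/s; Δx = -18·5 + ½·9·5² = 22.5 m; v ends 27 m/s.
x(13) = -3 + Σ Δx = -167.5 m.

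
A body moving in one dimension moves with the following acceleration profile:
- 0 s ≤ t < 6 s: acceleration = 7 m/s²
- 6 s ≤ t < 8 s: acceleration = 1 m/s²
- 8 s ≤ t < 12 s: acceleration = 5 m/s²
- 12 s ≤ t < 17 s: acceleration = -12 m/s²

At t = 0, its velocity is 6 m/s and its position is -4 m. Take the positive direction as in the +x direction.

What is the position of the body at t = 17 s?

On each constant-a segment, Δv = aΔt and Δx = v₀Δt + ½aΔt²; chain segment to segment.
0–6 s: v starts 6 m/s; Δx = 6·6 + ½·7·6² = 162 m; v ends 48 m/s.
6–8 s: v starts 48 m/s; Δx = 48·2 + ½·1·2² = 98 m; v ends 50 m/s.
8–12 s: v starts 50 m/s; Δx = 50·4 + ½·5·4² = 240 m; v ends 70 m/s.
12–17 s: v starts 70 m/s; Δx = 70·5 + ½·-12·5² = 200 m; v ends 10 m/s.
x(17) = -4 + Σ Δx = 696 m.

696 m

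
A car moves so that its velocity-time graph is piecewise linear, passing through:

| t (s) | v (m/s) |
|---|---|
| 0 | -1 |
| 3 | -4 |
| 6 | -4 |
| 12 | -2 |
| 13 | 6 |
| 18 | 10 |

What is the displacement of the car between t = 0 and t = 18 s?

4.5 m

Displacement is the signed area under the v-t curve.
0–3 s: ½(-1 + -4)(3) = -7.5 m
3–6 s: -4 × 3 = -12 m
6–12 s: ½(-4 + -2)(6) = -18 m
12–13 s: ½(-2 + 6)(1) = 2 m
13–18 s: ½(6 + 10)(5) = 40 m
Net displacement = 4.5 m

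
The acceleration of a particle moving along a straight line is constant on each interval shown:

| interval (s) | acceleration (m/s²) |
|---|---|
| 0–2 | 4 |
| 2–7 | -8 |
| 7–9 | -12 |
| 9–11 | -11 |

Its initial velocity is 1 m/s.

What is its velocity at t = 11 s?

Δv equals the area under the a-t graph; then v = v₀ + Δv.
0–2 s: 4 × 2 = 8 m/s
2–7 s: -8 × 5 = -40 m/s
7–9 s: -12 × 2 = -24 m/s
9–11 s: -11 × 2 = -22 m/s
Δv = -78 m/s, so v(11) = 1 + (-78) = -77 m/s.

-77 m/s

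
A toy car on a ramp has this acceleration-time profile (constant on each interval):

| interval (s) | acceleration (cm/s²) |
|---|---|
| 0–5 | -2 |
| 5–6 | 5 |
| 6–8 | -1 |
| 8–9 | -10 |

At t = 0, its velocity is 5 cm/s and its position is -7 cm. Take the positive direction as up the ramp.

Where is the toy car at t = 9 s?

-18.5 cm

On each constant-a segment, Δv = aΔt and Δx = v₀Δt + ½aΔt²; chain segment to segment.
0–5 s: v starts 5 cm/s; Δx = 5·5 + ½·-2·5² = 0 cm; v ends -5 cm/s.
5–6 s: v starts -5 cm/s; Δx = -5·1 + ½·5·1² = -2.5 cm; v ends 0 cm/s.
6–8 s: v starts 0 cm/s; Δx = 0·2 + ½·-1·2² = -2 cm; v ends -2 cm/s.
8–9 s: v starts -2 cm/s; Δx = -2·1 + ½·-10·1² = -7 cm; v ends -12 cm/s.
x(9) = -7 + Σ Δx = -18.5 cm.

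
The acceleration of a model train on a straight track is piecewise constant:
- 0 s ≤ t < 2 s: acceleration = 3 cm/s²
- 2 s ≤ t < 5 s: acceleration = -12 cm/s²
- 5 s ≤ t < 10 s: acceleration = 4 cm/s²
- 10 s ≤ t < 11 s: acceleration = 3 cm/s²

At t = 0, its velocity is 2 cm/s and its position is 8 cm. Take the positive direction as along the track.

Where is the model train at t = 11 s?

-108.5 cm

On each constant-a segment, Δv = aΔt and Δx = v₀Δt + ½aΔt²; chain segment to segment.
0–2 s: v starts 2 cm/s; Δx = 2·2 + ½·3·2² = 10 cm; v ends 8 cm/s.
2–5 s: v starts 8 cm/s; Δx = 8·3 + ½·-12·3² = -30 cm; v ends -28 cm/s.
5–10 s: v starts -28 cm/s; Δx = -28·5 + ½·4·5² = -90 cm; v ends -8 cm/s.
10–11 s: v starts -8 cm/s; Δx = -8·1 + ½·3·1² = -6.5 cm; v ends -5 cm/s.
x(11) = 8 + Σ Δx = -108.5 cm.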